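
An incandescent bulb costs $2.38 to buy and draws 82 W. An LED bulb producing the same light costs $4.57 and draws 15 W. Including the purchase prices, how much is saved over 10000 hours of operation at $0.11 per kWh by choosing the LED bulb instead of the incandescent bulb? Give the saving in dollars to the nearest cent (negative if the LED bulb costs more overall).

$71.51

incandescent bulb: $2.38 + (82/1000) kW × 10000 h × $0.11 = $2.38 + $90.2 = $92.58
LED bulb: $4.57 + (15/1000) kW × 10000 h × $0.11 = $4.57 + $16.5 = $21.07
Saving = $92.58 − $21.07 = $71.51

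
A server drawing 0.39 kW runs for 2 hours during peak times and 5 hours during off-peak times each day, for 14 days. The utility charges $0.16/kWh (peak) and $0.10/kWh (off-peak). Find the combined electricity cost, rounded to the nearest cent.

$4.48

Peak energy = 0.39 kW × 2 h × 14 = 10.92 kWh
Off-peak energy = 0.39 kW × 5 h × 14 = 27.3 kWh
Cost = 10.92 × $0.16 + 27.3 × $0.10 = $1.7472 + $2.73 = $4.48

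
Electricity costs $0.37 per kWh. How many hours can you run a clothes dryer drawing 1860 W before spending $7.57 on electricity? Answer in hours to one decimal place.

11.0 h

Energy available = $7.57 ÷ $0.37/kWh = 20.4595 kWh
Hours = 20.4595 kWh ÷ 1.86 kW = 11.0 h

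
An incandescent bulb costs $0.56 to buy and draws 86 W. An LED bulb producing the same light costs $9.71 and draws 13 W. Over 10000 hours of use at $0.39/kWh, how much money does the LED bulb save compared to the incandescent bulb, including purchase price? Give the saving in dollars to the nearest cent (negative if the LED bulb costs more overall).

incandescent bulb: $0.56 + (86/1000) kW × 10000 h × $0.39 = $0.56 + $335.4 = $335.96
LED bulb: $9.71 + (13/1000) kW × 10000 h × $0.39 = $9.71 + $50.7 = $60.41
Saving = $335.96 − $60.41 = $275.55

$275.55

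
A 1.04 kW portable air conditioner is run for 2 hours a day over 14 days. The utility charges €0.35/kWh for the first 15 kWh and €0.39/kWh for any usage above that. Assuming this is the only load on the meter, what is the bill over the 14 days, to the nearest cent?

€10.76

Runtime = 2 h/day × 14 days = 28 h
Energy = 1.04 kW × 28 h = 29.12 kWh
Tier 1 (0–15 kWh): 15 × €0.35 = €5.25
Above 15 kWh: 14.12 × €0.39 = €5.5068
Bill = €10.76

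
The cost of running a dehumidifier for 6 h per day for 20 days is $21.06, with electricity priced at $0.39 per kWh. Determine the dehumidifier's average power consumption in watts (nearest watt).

450 W

Energy = $21.06 ÷ $0.39/kWh = 54 kWh
Runtime = 6 h/day × 20 days = 120 h
Power = 54 kWh ÷ 120 h = 0.45 kW = 450 W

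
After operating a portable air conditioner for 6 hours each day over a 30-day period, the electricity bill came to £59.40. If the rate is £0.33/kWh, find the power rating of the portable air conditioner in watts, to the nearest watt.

1000 W

Energy = £59.40 ÷ £0.33/kWh = 180 kWh
Runtime = 6 h/day × 30 days = 180 h
Power = 180 kWh ÷ 180 h = 1 kW = 1000 W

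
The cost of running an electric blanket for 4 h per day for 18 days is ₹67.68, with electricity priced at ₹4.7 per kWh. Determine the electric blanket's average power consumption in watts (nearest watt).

Energy = ₹67.68 ÷ ₹4.7/kWh = 14.4 kWh
Runtime = 4 h/day × 18 days = 72 h
Power = 14.4 kWh ÷ 72 h = 0.2 kW = 200 W

200 W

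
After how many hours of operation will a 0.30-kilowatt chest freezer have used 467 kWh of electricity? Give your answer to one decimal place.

1556.7 h

Hours = 467 kWh ÷ 0.3 kW = 1556.7 h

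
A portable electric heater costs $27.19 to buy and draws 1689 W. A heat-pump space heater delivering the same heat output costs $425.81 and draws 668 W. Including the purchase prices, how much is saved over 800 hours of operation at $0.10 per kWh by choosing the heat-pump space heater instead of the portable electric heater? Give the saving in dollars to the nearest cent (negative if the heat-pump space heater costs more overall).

portable electric heater: $27.19 + (1689/1000) kW × 800 h × $0.10 = $27.19 + $135.12 = $162.31
heat-pump space heater: $425.81 + (668/1000) kW × 800 h × $0.10 = $425.81 + $53.44 = $479.25
Saving = $162.31 − $479.25 = −$316.94

-$316.94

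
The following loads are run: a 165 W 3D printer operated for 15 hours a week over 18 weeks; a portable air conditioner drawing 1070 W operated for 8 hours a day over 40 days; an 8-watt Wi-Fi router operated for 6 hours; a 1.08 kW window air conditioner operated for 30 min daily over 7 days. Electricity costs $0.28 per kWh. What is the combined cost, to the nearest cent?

$109.42

3D printer: Runtime = 15 h/week × 18 weeks = 270 h
3D printer: 0.165 kW × 270 h = 44.55 kWh
portable air conditioner: Runtime = 8 h/day × 40 days = 320 h
portable air conditioner: 1.07 kW × 320 h = 342.4 kWh
Wi-Fi router: 0.008 kW × 6 h = 0.048 kWh
window air conditioner: Runtime = 30 min × 7 = 210 min = 3.5 h
window air conditioner: 1.08 kW × 3.5 h = 3.78 kWh
Total energy = 390.778 kWh
Cost = 390.778 × $0.28 = $109.42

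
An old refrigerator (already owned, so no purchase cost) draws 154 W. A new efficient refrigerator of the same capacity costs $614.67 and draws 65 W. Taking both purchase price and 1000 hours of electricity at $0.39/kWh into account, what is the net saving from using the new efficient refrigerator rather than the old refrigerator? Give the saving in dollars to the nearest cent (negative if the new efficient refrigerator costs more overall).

-$579.96

old refrigerator: $0.00 + (154/1000) kW × 1000 h × $0.39 = $0.00 + $60.06 = $60.06
new efficient refrigerator: $614.67 + (65/1000) kW × 1000 h × $0.39 = $614.67 + $25.35 = $640.02
Saving = $60.06 − $640.02 = −$579.96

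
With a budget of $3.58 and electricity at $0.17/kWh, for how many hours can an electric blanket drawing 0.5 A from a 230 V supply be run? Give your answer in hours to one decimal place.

183.1 h

Power = 0.5 A × 230 V = 115 W = 0.115 kW
Energy available = $3.58 ÷ $0.17/kWh = 21.0588 kWh
Hours = 21.0588 kWh ÷ 0.115 kW = 183.1 h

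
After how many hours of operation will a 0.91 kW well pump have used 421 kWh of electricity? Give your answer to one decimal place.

462.6 h

Hours = 421 kWh ÷ 0.91 kW = 462.6 h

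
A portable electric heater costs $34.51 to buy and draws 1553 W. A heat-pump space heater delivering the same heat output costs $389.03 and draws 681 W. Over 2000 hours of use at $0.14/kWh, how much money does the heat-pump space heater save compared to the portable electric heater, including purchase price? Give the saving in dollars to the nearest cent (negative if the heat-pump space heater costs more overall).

portable electric heater: $34.51 + (1553/1000) kW × 2000 h × $0.14 = $34.51 + $434.84 = $469.35
heat-pump space heater: $389.03 + (681/1000) kW × 2000 h × $0.14 = $389.03 + $190.68 = $579.71
Saving = $469.35 − $579.71 = −$110.36

-$110.36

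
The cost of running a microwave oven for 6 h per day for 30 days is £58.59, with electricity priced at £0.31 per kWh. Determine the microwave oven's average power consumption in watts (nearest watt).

1050 W

Energy = £58.59 ÷ £0.31/kWh = 189 kWh
Runtime = 6 h/day × 30 days = 180 h
Power = 189 kWh ÷ 180 h = 1.05 kW = 1050 W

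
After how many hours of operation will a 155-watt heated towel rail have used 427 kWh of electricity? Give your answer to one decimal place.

Hours = 427 kWh ÷ 0.155 kW = 2754.8 h

2754.8 h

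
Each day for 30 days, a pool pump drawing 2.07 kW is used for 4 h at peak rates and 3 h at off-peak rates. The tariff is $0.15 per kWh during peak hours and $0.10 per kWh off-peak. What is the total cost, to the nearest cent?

$55.89

Peak energy = 2.07 kW × 4 h × 30 = 248.4 kWh
Off-peak energy = 2.07 kW × 3 h × 30 = 186.3 kWh
Cost = 248.4 × $0.15 + 186.3 × $0.10 = $37.26 + $18.63 = $55.89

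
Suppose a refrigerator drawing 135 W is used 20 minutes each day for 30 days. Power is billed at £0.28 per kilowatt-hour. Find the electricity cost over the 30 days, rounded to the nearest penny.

Runtime = 20 min × 30 = 600 min = 10 h
Energy = 0.135 kW × 10 h = 1.35 kWh
Cost = 1.35 kWh × £0.28/kWh = £0.38

£0.38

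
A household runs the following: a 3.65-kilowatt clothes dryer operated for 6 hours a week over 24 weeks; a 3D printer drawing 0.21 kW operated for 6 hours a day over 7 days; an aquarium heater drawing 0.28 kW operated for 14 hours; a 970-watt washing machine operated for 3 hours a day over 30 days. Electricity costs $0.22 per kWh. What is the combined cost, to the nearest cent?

$137.64

clothes dryer: Runtime = 6 h/week × 24 weeks = 144 h
clothes dryer: 3.65 kW × 144 h = 525.6 kWh
3D printer: Runtime = 6 h/day × 7 days = 42 h
3D printer: 0.21 kW × 42 h = 8.82 kWh
aquarium heater: 0.28 kW × 14 h = 3.92 kWh
washing machine: Runtime = 3 h/day × 30 days = 90 h
washing machine: 0.97 kW × 90 h = 87.3 kWh
Total energy = 625.64 kWh
Cost = 625.64 × $0.22 = $137.64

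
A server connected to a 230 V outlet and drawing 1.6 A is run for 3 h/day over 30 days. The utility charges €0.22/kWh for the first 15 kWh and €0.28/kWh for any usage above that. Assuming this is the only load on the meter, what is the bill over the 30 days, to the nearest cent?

Power = 1.6 A × 230 V = 368 W = 0.368 kW
Runtime = 3 h/day × 30 days = 90 h
Energy = 0.368 kW × 90 h = 33.12 kWh
Tier 1 (0–15 kWh): 15 × €0.22 = €3.3
Above 15 kWh: 18.12 × €0.28 = €5.0736
Bill = €8.37

€8.37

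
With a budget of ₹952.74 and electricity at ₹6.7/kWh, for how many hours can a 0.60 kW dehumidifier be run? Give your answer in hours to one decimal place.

237.0 h

Energy available = ₹952.74 ÷ ₹6.7/kWh = 142.2 kWh
Hours = 142.2 kWh ÷ 0.6 kW = 237.0 h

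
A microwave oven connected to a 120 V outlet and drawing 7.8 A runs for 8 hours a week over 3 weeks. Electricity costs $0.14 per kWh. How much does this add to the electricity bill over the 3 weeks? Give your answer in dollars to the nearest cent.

Power = 7.8 A × 120 V = 936 W = 0.936 kW
Runtime = 8 h/week × 3 weeks = 24 h
Energy = 0.936 kW × 24 h = 22.464 kWh
Cost = 22.464 kWh × $0.14/kWh = $3.14

$3.14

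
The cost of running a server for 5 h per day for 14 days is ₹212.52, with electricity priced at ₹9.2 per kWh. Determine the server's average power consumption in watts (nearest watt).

330 W

Energy = ₹212.52 ÷ ₹9.2/kWh = 23.1 kWh
Runtime = 5 h/day × 14 days = 70 h
Power = 23.1 kWh ÷ 70 h = 0.33 kW = 330 W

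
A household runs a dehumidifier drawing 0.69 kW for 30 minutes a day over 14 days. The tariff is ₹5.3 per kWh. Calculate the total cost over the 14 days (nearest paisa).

₹25.60

Runtime = 30 min × 14 = 420 min = 7 h
Energy = 0.69 kW × 7 h = 4.83 kWh
Cost = 4.83 kWh × ₹5.3/kWh = ₹25.60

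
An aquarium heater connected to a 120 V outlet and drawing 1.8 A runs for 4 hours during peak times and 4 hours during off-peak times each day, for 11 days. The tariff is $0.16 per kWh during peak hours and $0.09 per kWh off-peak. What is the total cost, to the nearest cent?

$2.38

Power = 1.8 A × 120 V = 216 W = 0.216 kW
Peak energy = 0.216 kW × 4 h × 11 = 9.504 kWh
Off-peak energy = 0.216 kW × 4 h × 11 = 9.504 kWh
Cost = 9.504 × $0.16 + 9.504 × $0.09 = $1.52064 + $0.85536 = $2.38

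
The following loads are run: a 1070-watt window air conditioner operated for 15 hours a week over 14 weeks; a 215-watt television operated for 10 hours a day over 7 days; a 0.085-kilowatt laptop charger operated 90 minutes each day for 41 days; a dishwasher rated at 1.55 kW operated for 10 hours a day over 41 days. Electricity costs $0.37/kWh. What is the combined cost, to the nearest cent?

window air conditioner: Runtime = 15 h/week × 14 weeks = 210 h
window air conditioner: 1.07 kW × 210 h = 224.7 kWh
television: Runtime = 10 h/day × 7 days = 70 h
television: 0.215 kW × 70 h = 15.05 kWh
laptop charger: Runtime = 90 min × 41 = 3690 min = 61.5 h
laptop charger: 0.085 kW × 61.5 h = 5.2275 kWh
dishwasher: Runtime = 10 h/day × 41 days = 410 h
dishwasher: 1.55 kW × 410 h = 635.5 kWh
Total energy = 880.4775 kWh
Cost = 880.4775 × $0.37 = $325.78

$325.78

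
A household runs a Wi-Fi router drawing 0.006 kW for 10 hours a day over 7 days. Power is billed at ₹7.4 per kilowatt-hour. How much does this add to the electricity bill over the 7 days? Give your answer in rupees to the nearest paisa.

Runtime = 10 h/day × 7 days = 70 h
Energy = 0.006 kW × 70 h = 0.42 kWh
Cost = 0.42 kWh × ₹7.4/kWh = ₹3.11

₹3.11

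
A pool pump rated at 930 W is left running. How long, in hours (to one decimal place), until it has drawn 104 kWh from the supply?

111.8 h

Hours = 104 kWh ÷ 0.93 kW = 111.8 h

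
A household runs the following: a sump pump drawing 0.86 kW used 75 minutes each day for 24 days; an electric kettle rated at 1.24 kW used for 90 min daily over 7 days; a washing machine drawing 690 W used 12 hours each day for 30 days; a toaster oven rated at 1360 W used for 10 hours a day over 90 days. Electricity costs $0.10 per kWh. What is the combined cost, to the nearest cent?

sump pump: Runtime = 75 min × 24 = 1800 min = 30 h
sump pump: 0.86 kW × 30 h = 25.8 kWh
electric kettle: Runtime = 90 min × 7 = 630 min = 10.5 h
electric kettle: 1.24 kW × 10.5 h = 13.02 kWh
washing machine: Runtime = 12 h/day × 30 days = 360 h
washing machine: 0.69 kW × 360 h = 248.4 kWh
toaster oven: Runtime = 10 h/day × 90 days = 900 h
toaster oven: 1.36 kW × 900 h = 1224 kWh
Total energy = 1511.22 kWh
Cost = 1511.22 × $0.10 = $151.12

$151.12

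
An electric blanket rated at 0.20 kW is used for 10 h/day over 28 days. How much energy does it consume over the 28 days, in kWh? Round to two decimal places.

Runtime = 10 h/day × 28 days = 280 h
Energy = 0.2 kW × 280 h = 56 kWh

56.00 kWh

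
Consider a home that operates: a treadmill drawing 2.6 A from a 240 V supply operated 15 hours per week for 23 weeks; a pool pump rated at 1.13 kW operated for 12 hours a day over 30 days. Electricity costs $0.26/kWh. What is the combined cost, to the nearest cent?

$161.74

treadmill: Power = 2.6 A × 240 V = 624 W = 0.624 kW
treadmill: Runtime = 15 h/week × 23 weeks = 345 h
treadmill: 0.624 kW × 345 h = 215.28 kWh
pool pump: Runtime = 12 h/day × 30 days = 360 h
pool pump: 1.13 kW × 360 h = 406.8 kWh
Total energy = 622.08 kWh
Cost = 622.08 × $0.26 = $161.74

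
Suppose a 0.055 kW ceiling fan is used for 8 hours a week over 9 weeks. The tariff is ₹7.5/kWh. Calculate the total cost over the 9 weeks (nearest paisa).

Runtime = 8 h/week × 9 weeks = 72 h
Energy = 0.055 kW × 72 h = 3.96 kWh
Cost = 3.96 kWh × ₹7.5/kWh = ₹29.70

₹29.70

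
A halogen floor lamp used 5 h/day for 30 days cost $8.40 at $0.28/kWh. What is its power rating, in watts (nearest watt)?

Energy = $8.40 ÷ $0.28/kWh = 30 kWh
Runtime = 5 h/day × 30 days = 150 h
Power = 30 kWh ÷ 150 h = 0.2 kW = 200 W

200 W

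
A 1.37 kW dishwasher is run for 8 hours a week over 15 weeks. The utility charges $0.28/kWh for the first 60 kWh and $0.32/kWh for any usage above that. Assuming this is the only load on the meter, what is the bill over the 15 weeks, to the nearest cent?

$50.21

Runtime = 8 h/week × 15 weeks = 120 h
Energy = 1.37 kW × 120 h = 164.4 kWh
Tier 1 (0–60 kWh): 60 × $0.28 = $16.8
Above 60 kWh: 104.4 × $0.32 = $33.408
Bill = $50.21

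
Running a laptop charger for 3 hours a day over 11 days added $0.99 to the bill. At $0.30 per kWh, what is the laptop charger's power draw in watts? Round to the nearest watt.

Energy = $0.99 ÷ $0.30/kWh = 3.3 kWh
Runtime = 3 h/day × 11 days = 33 h
Power = 3.3 kWh ÷ 33 h = 0.1 kW = 100 W

100 W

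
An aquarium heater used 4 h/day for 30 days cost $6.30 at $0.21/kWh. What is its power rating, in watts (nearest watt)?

Energy = $6.30 ÷ $0.21/kWh = 30 kWh
Runtime = 4 h/day × 30 days = 120 h
Power = 30 kWh ÷ 120 h = 0.25 kW = 250 W

250 W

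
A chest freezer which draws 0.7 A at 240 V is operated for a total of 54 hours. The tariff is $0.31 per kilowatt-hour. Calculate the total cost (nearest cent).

Power = 0.7 A × 240 V = 168 W = 0.168 kW
Energy = 0.168 kW × 54 h = 9.072 kWh
Cost = 9.072 kWh × $0.31/kWh = $2.81

$2.81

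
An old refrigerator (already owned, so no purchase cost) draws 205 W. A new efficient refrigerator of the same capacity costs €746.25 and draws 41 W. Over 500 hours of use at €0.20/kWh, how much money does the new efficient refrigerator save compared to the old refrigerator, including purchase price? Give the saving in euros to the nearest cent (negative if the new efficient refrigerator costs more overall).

old refrigerator: €0.00 + (205/1000) kW × 500 h × €0.20 = €0.00 + €20.5 = €20.5
new efficient refrigerator: €746.25 + (41/1000) kW × 500 h × €0.20 = €746.25 + €4.1 = €750.35
Saving = €20.5 − €750.35 = −€729.85

-€729.85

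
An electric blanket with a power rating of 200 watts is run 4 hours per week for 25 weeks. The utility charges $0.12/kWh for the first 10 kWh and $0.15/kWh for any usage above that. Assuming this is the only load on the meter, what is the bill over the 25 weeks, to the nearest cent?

$2.70

Runtime = 4 h/week × 25 weeks = 100 h
Energy = 0.2 kW × 100 h = 20 kWh
Tier 1 (0–10 kWh): 10 × $0.12 = $1.2
Above 10 kWh: 10 × $0.15 = $1.5
Bill = $2.70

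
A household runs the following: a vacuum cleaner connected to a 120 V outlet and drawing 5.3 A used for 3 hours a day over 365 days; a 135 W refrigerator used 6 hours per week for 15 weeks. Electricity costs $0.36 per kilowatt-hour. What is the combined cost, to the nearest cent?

$255.09

vacuum cleaner: Power = 5.3 A × 120 V = 636 W = 0.636 kW
vacuum cleaner: Runtime = 3 h/day × 365 days = 1095 h
vacuum cleaner: 0.636 kW × 1095 h = 696.42 kWh
refrigerator: Runtime = 6 h/week × 15 weeks = 90 h
refrigerator: 0.135 kW × 90 h = 12.15 kWh
Total energy = 708.57 kWh
Cost = 708.57 × $0.36 = $255.09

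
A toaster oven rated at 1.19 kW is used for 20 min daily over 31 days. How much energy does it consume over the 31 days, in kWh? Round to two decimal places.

Runtime = 20 min × 31 = 620 min = 10.333333… h
Energy = 1.19 kW × 10.333333… h = 12.296666… kWh ≈ 12.30 kWh

12.30 kWh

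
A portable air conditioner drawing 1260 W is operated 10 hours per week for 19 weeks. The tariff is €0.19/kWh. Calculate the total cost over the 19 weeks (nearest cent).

€45.49

Runtime = 10 h/week × 19 weeks = 190 h
Energy = 1.26 kW × 190 h = 239.4 kWh
Cost = 239.4 kWh × €0.19/kWh = €45.49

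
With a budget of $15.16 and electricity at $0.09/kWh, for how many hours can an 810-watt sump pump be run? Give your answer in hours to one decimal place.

Energy available = $15.16 ÷ $0.09/kWh = 168.4444 kWh
Hours = 168.4444 kWh ÷ 0.81 kW = 208.0 h

208.0 h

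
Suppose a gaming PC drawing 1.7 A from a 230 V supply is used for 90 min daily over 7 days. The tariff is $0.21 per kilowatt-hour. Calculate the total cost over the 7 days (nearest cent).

Power = 1.7 A × 230 V = 391 W = 0.391 kW
Runtime = 90 min × 7 = 630 min = 10.5 h
Energy = 0.391 kW × 10.5 h = 4.1055 kWh
Cost = 4.1055 kWh × $0.21/kWh = $0.86

$0.86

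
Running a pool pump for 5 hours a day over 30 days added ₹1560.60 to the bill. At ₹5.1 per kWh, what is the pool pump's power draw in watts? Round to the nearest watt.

Energy = ₹1560.60 ÷ ₹5.1/kWh = 306 kWh
Runtime = 5 h/day × 30 days = 150 h
Power = 306 kWh ÷ 150 h = 2.04 kW = 2040 W

2040 W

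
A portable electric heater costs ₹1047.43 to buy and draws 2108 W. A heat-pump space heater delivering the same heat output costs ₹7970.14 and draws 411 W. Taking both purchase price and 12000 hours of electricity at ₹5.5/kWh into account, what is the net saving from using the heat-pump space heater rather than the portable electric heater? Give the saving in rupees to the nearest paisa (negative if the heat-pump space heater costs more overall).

₹105079.29

portable electric heater: ₹1047.43 + (2108/1000) kW × 12000 h × ₹5.5 = ₹1047.43 + ₹139128 = ₹140175.43
heat-pump space heater: ₹7970.14 + (411/1000) kW × 12000 h × ₹5.5 = ₹7970.14 + ₹27126 = ₹35096.14
Saving = ₹140175.43 − ₹35096.14 = ₹105079.29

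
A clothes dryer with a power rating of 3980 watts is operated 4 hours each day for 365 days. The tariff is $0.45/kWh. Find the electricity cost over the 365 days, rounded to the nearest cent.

$2614.86

Runtime = 4 h/day × 365 days = 1460 h
Energy = 3.98 kW × 1460 h = 5810.8 kWh
Cost = 5810.8 kWh × $0.45/kWh = $2614.86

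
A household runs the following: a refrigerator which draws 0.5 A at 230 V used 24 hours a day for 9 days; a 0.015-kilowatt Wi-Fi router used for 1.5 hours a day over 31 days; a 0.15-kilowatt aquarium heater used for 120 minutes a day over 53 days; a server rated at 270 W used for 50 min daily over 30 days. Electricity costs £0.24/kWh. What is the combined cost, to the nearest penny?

£11.57

refrigerator: Power = 0.5 A × 230 V = 115 W = 0.115 kW
refrigerator: Runtime = 24 h × 9 = 216 h
refrigerator: 0.115 kW × 216 h = 24.84 kWh
Wi-Fi router: Runtime = 1.5 h/day × 31 days = 46.5 h
Wi-Fi router: 0.015 kW × 46.5 h = 0.6975 kWh
aquarium heater: Runtime = 120 min × 53 = 6360 min = 106 h
aquarium heater: 0.15 kW × 106 h = 15.9 kWh
server: Runtime = 50 min × 30 = 1500 min = 25 h
server: 0.27 kW × 25 h = 6.75 kWh
Total energy = 48.1875 kWh
Cost = 48.1875 × £0.24 = £11.57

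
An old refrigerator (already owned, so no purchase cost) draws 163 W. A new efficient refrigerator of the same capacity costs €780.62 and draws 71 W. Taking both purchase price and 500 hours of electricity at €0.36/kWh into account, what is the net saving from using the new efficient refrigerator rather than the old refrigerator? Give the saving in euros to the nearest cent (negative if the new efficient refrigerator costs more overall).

-€764.06

old refrigerator: €0.00 + (163/1000) kW × 500 h × €0.36 = €0.00 + €29.34 = €29.34
new efficient refrigerator: €780.62 + (71/1000) kW × 500 h × €0.36 = €780.62 + €12.78 = €793.4
Saving = €29.34 − €793.4 = −€764.06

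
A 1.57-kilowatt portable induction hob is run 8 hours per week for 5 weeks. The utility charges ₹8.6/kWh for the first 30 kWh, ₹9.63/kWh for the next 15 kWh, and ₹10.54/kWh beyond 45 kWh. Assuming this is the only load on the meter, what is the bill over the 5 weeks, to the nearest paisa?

₹590.06

Runtime = 8 h/week × 5 weeks = 40 h
Energy = 1.57 kW × 40 h = 62.8 kWh
Tier 1 (0–30 kWh): 30 × ₹8.6 = ₹258
Tier 2 (30–45 kWh): 15 × ₹9.63 = ₹144.45
Above 45 kWh: 17.8 × ₹10.54 = ₹187.612
Bill = ₹590.06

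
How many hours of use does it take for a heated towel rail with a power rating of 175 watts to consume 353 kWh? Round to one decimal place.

2017.1 h

Hours = 353 kWh ÷ 0.175 kW = 2017.1 h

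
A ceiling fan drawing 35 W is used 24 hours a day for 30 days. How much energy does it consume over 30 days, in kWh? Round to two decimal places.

25.20 kWh

Runtime = 24 h × 30 = 720 h
Energy = 0.035 kW × 720 h = 25.2 kWh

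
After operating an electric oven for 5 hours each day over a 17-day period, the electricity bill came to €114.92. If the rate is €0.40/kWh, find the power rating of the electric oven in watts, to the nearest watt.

Energy = €114.92 ÷ €0.40/kWh = 287.3 kWh
Runtime = 5 h/day × 17 days = 85 h
Power = 287.3 kWh ÷ 85 h = 3.38 kW = 3380 W

3380 W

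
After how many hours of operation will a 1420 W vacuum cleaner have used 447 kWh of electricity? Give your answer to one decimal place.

314.8 h

Hours = 447 kWh ÷ 1.42 kW = 314.8 h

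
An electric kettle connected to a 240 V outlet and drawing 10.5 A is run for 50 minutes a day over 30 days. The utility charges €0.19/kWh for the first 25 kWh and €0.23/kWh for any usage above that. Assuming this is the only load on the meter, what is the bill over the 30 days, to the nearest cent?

€13.49

Power = 10.5 A × 240 V = 2520 W = 2.52 kW
Runtime = 50 min × 30 = 1500 min = 25 h
Energy = 2.52 kW × 25 h = 63 kWh
Tier 1 (0–25 kWh): 25 × €0.19 = €4.75
Above 25 kWh: 38 × €0.23 = €8.74
Bill = €13.49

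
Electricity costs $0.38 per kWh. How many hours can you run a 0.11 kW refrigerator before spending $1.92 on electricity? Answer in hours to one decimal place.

45.9 h

Energy available = $1.92 ÷ $0.38/kWh = 5.0526 kWh
Hours = 5.0526 kWh ÷ 0.11 kW = 45.9 h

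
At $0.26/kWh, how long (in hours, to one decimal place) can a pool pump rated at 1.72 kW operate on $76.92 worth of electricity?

172.0 h

Energy available = $76.92 ÷ $0.26/kWh = 295.8462 kWh
Hours = 295.8462 kWh ÷ 1.72 kW = 172.0 h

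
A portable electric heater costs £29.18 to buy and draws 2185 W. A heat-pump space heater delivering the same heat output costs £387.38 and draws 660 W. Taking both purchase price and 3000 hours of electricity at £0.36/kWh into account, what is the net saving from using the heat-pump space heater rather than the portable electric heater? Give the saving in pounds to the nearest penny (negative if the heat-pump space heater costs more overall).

portable electric heater: £29.18 + (2185/1000) kW × 3000 h × £0.36 = £29.18 + £2359.8 = £2388.98
heat-pump space heater: £387.38 + (660/1000) kW × 3000 h × £0.36 = £387.38 + £712.8 = £1100.18
Saving = £2388.98 − £1100.18 = £1288.8

£1288.80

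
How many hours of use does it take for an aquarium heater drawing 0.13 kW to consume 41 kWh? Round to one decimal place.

315.4 h

Hours = 41 kWh ÷ 0.13 kW = 315.4 h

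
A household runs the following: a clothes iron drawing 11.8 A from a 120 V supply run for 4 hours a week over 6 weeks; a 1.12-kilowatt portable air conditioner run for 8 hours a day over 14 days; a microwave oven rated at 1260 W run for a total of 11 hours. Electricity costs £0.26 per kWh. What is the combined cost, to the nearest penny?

£45.05

clothes iron: Power = 11.8 A × 120 V = 1416 W = 1.416 kW
clothes iron: Runtime = 4 h/week × 6 weeks = 24 h
clothes iron: 1.416 kW × 24 h = 33.984 kWh
portable air conditioner: Runtime = 8 h/day × 14 days = 112 h
portable air conditioner: 1.12 kW × 112 h = 125.44 kWh
microwave oven: 1.26 kW × 11 h = 13.86 kWh
Total energy = 173.284 kWh
Cost = 173.284 × £0.26 = £45.05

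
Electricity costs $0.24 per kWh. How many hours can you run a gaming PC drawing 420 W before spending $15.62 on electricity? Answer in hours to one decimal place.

155.0 h

Energy available = $15.62 ÷ $0.24/kWh = 65.0833 kWh
Hours = 65.0833 kWh ÷ 0.42 kW = 155.0 h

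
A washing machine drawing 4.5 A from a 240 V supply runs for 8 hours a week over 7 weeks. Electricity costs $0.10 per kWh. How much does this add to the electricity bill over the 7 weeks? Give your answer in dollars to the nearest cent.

Power = 4.5 A × 240 V = 1080 W = 1.08 kW
Runtime = 8 h/week × 7 weeks = 56 h
Energy = 1.08 kW × 56 h = 60.48 kWh
Cost = 60.48 kWh × $0.10/kWh = $6.05

$6.05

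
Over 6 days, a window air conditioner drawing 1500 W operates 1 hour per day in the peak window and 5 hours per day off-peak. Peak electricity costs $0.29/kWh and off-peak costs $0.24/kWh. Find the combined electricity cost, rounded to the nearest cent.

Peak energy = 1.5 kW × 1 h × 6 = 9 kWh
Off-peak energy = 1.5 kW × 5 h × 6 = 45 kWh
Cost = 9 × $0.29 + 45 × $0.24 = $2.61 + $10.8 = $13.41

$13.41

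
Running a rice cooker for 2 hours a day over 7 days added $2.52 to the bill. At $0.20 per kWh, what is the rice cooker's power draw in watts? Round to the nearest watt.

Energy = $2.52 ÷ $0.20/kWh = 12.6 kWh
Runtime = 2 h/day × 7 days = 14 h
Power = 12.6 kWh ÷ 14 h = 0.9 kW = 900 W

900 W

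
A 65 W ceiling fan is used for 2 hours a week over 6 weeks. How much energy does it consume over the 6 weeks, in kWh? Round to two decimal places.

0.78 kWh

Runtime = 2 h/week × 6 weeks = 12 h
Energy = 0.065 kW × 12 h = 0.78 kWh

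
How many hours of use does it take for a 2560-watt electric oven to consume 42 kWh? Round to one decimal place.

Hours = 42 kWh ÷ 2.56 kW = 16.4 h

16.4 h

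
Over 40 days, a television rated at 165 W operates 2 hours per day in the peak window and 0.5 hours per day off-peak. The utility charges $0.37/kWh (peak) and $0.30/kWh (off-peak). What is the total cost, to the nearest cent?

$5.87

Peak energy = 0.165 kW × 2 h × 40 = 13.2 kWh
Off-peak energy = 0.165 kW × 0.5 h × 40 = 3.3 kWh
Cost = 13.2 × $0.37 + 3.3 × $0.30 = $4.884 + $0.99 = $5.87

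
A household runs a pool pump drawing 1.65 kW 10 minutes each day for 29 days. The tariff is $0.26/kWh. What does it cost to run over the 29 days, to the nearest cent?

Runtime = 10 min × 29 = 290 min = 4.833333… h
Energy = 1.65 kW × 4.833333… h = 7.975 kWh
Cost = 7.975 kWh × $0.26/kWh = $2.07

$2.07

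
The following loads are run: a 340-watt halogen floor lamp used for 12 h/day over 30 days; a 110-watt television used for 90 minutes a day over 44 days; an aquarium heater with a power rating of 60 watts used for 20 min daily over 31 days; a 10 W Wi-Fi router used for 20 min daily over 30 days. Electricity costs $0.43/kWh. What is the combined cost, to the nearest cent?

halogen floor lamp: Runtime = 12 h/day × 30 days = 360 h
halogen floor lamp: 0.34 kW × 360 h = 122.4 kWh
television: Runtime = 90 min × 44 = 3960 min = 66 h
television: 0.11 kW × 66 h = 7.26 kWh
aquarium heater: Runtime = 20 min × 31 = 620 min = 10.333333… h
aquarium heater: 0.06 kW × 10.333333… h = 0.62 kWh
Wi-Fi router: Runtime = 20 min × 30 = 600 min = 10 h
Wi-Fi router: 0.01 kW × 10 h = 0.1 kWh
Total energy = 130.38 kWh
Cost = 130.38 × $0.43 = $56.06

$56.06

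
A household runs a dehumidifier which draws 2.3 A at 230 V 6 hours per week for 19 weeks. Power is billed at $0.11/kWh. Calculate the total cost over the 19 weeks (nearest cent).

Power = 2.3 A × 230 V = 529 W = 0.529 kW
Runtime = 6 h/week × 19 weeks = 114 h
Energy = 0.529 kW × 114 h = 60.306 kWh
Cost = 60.306 kWh × $0.11/kWh = $6.63

$6.63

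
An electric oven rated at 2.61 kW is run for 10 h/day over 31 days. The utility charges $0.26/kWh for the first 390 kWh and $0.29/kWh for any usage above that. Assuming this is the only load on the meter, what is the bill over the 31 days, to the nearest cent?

$222.94

Runtime = 10 h/day × 31 days = 310 h
Energy = 2.61 kW × 310 h = 809.1 kWh
Tier 1 (0–390 kWh): 390 × $0.26 = $101.4
Above 390 kWh: 419.1 × $0.29 = $121.539
Bill = $222.94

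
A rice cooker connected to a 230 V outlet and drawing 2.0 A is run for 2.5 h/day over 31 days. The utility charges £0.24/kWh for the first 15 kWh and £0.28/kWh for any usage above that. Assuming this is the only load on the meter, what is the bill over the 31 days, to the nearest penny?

£9.38

Power = 2.0 A × 230 V = 460 W = 0.46 kW
Runtime = 2.5 h/day × 31 days = 77.5 h
Energy = 0.46 kW × 77.5 h = 35.65 kWh
Tier 1 (0–15 kWh): 15 × £0.24 = £3.6
Above 15 kWh: 20.65 × £0.28 = £5.782
Bill = £9.38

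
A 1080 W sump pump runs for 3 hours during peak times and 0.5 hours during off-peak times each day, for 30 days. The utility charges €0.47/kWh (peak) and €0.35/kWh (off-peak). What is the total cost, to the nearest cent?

€51.35

Peak energy = 1.08 kW × 3 h × 30 = 97.2 kWh
Off-peak energy = 1.08 kW × 0.5 h × 30 = 16.2 kWh
Cost = 97.2 × €0.47 + 16.2 × €0.35 = €45.684 + €5.67 = €51.35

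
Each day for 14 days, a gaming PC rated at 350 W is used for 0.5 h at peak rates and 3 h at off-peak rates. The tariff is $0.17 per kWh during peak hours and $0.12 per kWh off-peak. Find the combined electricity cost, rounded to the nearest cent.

$2.18

Peak energy = 0.35 kW × 0.5 h × 14 = 2.45 kWh
Off-peak energy = 0.35 kW × 3 h × 14 = 14.7 kWh
Cost = 2.45 × $0.17 + 14.7 × $0.12 = $0.4165 + $1.764 = $2.18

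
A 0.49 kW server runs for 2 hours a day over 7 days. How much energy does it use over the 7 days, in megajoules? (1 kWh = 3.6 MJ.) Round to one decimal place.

24.7 MJ

Runtime = 2 h/day × 7 days = 14 h
Energy = 0.49 kW × 14 h = 6.86 kWh
= 6.86 × 3.6 MJ = 24.7 MJ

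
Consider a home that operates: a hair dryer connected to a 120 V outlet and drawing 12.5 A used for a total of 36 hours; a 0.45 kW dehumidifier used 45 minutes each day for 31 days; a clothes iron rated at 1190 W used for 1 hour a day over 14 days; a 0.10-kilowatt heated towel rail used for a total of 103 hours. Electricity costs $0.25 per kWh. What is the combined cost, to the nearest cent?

hair dryer: Power = 12.5 A × 120 V = 1500 W = 1.5 kW
hair dryer: 1.5 kW × 36 h = 54 kWh
dehumidifier: Runtime = 45 min × 31 = 1395 min = 23.25 h
dehumidifier: 0.45 kW × 23.25 h = 10.4625 kWh
clothes iron: Runtime = 1 h/day × 14 days = 14 h
clothes iron: 1.19 kW × 14 h = 16.66 kWh
heated towel rail: 0.1 kW × 103 h = 10.3 kWh
Total energy = 91.4225 kWh
Cost = 91.4225 × $0.25 = $22.86

$22.86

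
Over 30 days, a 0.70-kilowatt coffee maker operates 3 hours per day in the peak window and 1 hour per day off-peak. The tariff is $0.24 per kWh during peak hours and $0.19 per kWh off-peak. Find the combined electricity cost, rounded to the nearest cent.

$19.11

Peak energy = 0.7 kW × 3 h × 30 = 63 kWh
Off-peak energy = 0.7 kW × 1 h × 30 = 21 kWh
Cost = 63 × $0.24 + 21 × $0.19 = $15.12 + $3.99 = $19.11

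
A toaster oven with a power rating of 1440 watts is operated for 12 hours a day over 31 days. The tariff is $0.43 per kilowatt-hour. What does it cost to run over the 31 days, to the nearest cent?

Runtime = 12 h/day × 31 days = 372 h
Energy = 1.44 kW × 372 h = 535.68 kWh
Cost = 535.68 kWh × $0.43/kWh = $230.34

$230.34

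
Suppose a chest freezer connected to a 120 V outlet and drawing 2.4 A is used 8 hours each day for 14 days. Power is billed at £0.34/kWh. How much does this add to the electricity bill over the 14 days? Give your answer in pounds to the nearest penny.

Power = 2.4 A × 120 V = 288 W = 0.288 kW
Runtime = 8 h/day × 14 days = 112 h
Energy = 0.288 kW × 112 h = 32.256 kWh
Cost = 32.256 kWh × £0.34/kWh = £10.97

£10.97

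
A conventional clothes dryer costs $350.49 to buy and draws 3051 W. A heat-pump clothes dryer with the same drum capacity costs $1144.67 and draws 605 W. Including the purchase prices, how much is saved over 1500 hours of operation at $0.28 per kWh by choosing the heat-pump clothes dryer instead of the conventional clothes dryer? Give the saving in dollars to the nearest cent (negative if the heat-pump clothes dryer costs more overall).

$233.14

conventional clothes dryer: $350.49 + (3051/1000) kW × 1500 h × $0.28 = $350.49 + $1281.42 = $1631.91
heat-pump clothes dryer: $1144.67 + (605/1000) kW × 1500 h × $0.28 = $1144.67 + $254.1 = $1398.77
Saving = $1631.91 − $1398.77 = $233.14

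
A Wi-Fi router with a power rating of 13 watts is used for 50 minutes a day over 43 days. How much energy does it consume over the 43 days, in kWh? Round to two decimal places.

Runtime = 50 min × 43 = 2150 min = 35.833333… h
Energy = 0.013 kW × 35.833333… h = 0.465833… kWh ≈ 0.47 kWh

0.47 kWh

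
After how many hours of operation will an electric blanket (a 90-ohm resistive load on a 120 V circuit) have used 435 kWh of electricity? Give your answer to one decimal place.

Power = V²/R = 120²/90 = 160 W = 0.16 kW
Hours = 435 kWh ÷ 0.16 kW = 2718.8 h

2718.8 h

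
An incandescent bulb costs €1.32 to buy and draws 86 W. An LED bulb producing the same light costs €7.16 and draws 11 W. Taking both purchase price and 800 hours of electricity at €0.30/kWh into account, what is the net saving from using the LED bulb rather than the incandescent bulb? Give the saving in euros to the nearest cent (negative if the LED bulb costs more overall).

€12.16

incandescent bulb: €1.32 + (86/1000) kW × 800 h × €0.30 = €1.32 + €20.64 = €21.96
LED bulb: €7.16 + (11/1000) kW × 800 h × €0.30 = €7.16 + €2.64 = €9.8
Saving = €21.96 − €9.8 = €12.16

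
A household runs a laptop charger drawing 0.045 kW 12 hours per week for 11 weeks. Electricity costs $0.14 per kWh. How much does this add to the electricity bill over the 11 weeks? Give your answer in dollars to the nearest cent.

$0.83

Runtime = 12 h/week × 11 weeks = 132 h
Energy = 0.045 kW × 132 h = 5.94 kWh
Cost = 5.94 kWh × $0.14/kWh = $0.83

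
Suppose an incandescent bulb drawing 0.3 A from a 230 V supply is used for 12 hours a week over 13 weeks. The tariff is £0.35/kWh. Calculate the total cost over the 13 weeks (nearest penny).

Power = 0.3 A × 230 V = 69 W = 0.069 kW
Runtime = 12 h/week × 13 weeks = 156 h
Energy = 0.069 kW × 156 h = 10.764 kWh
Cost = 10.764 kWh × £0.35/kWh = £3.77

£3.77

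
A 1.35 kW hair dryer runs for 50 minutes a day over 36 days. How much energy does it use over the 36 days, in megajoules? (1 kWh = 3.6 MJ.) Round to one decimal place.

145.8 MJ

Runtime = 50 min × 36 = 1800 min = 30 h
Energy = 1.35 kW × 30 h = 40.5 kWh
= 40.5 × 3.6 MJ = 145.8 MJ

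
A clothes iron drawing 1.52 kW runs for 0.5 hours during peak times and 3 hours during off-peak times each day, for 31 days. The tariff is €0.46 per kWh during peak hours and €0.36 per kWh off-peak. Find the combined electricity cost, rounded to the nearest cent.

Peak energy = 1.52 kW × 0.5 h × 31 = 23.56 kWh
Off-peak energy = 1.52 kW × 3 h × 31 = 141.36 kWh
Cost = 23.56 × €0.46 + 141.36 × €0.36 = €10.8376 + €50.8896 = €61.73

€61.73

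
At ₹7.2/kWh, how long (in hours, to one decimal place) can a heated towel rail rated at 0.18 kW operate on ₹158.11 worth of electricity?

Energy available = ₹158.11 ÷ ₹7.2/kWh = 21.9597 kWh
Hours = 21.9597 kWh ÷ 0.18 kW = 122.0 h

122.0 h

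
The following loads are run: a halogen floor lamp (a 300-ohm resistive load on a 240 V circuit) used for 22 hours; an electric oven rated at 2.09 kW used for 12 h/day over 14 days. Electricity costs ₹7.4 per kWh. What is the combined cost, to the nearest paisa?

halogen floor lamp: Power = V²/R = 240²/300 = 192 W = 0.192 kW
halogen floor lamp: 0.192 kW × 22 h = 4.224 kWh
electric oven: Runtime = 12 h/day × 14 days = 168 h
electric oven: 2.09 kW × 168 h = 351.12 kWh
Total energy = 355.344 kWh
Cost = 355.344 × ₹7.4 = ₹2629.55

₹2629.55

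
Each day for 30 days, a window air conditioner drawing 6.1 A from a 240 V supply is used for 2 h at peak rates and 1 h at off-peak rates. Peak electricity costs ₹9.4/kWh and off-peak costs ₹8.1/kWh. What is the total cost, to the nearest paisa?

Power = 6.1 A × 240 V = 1464 W = 1.464 kW
Peak energy = 1.464 kW × 2 h × 30 = 87.84 kWh
Off-peak energy = 1.464 kW × 1 h × 30 = 43.92 kWh
Cost = 87.84 × ₹9.4 + 43.92 × ₹8.1 = ₹825.696 + ₹355.752 = ₹1181.45

₹1181.45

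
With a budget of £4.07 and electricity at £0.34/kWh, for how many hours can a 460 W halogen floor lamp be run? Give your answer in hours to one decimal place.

26.0 h

Energy available = £4.07 ÷ £0.34/kWh = 11.9706 kWh
Hours = 11.9706 kWh ÷ 0.46 kW = 26.0 h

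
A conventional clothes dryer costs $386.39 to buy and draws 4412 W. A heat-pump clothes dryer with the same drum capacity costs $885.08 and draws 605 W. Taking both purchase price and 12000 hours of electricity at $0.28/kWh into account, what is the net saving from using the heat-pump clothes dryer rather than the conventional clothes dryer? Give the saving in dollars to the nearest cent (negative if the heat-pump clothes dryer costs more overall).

conventional clothes dryer: $386.39 + (4412/1000) kW × 12000 h × $0.28 = $386.39 + $14824.32 = $15210.71
heat-pump clothes dryer: $885.08 + (605/1000) kW × 12000 h × $0.28 = $885.08 + $2032.8 = $2917.88
Saving = $15210.71 − $2917.88 = $12292.83

$12292.83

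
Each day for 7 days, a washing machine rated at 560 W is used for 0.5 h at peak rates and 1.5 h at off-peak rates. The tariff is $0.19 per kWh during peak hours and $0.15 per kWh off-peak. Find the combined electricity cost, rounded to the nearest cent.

Peak energy = 0.56 kW × 0.5 h × 7 = 1.96 kWh
Off-peak energy = 0.56 kW × 1.5 h × 7 = 5.88 kWh
Cost = 1.96 × $0.19 + 5.88 × $0.15 = $0.3724 + $0.882 = $1.25

$1.25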